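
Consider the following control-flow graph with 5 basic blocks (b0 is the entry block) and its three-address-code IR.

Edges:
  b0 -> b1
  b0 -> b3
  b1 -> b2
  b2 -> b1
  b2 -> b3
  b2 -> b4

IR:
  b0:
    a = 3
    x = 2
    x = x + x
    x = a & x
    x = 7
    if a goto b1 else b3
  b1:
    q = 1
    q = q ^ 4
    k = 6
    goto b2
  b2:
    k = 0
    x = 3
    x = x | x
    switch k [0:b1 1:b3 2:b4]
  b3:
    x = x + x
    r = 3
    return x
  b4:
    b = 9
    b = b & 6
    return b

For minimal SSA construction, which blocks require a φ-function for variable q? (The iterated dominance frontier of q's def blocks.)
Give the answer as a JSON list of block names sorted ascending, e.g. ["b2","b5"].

idom tree: b1←b0 b2←b1 b3←b0 b4←b2
Join-block Dom:
  b1: preds {b0,b2}: {b0} ∩ {b0,b1,b2} = {b0}; idom=b0
  b3: preds {b0,b2}: {b0} ∩ {b0,b1,b2} = {b0}; idom=b0

DF walk-up:
  join b1 pred b0: · stop@b0
  join b1 pred b2: b2→b1 stop@b0
  join b3 pred b0: · stop@b0
  join b3 pred b2: b2→b1 stop@b0
  DF(b0)=∅
  DF(b1)={b1,b3}
  DF(b2)={b1,b3}
  DF(b3)=∅
  DF(b4)=∅

φ for q: defs {b1}
  DF⁺ = {b1,b3}

Answer: ["b1", "b3"]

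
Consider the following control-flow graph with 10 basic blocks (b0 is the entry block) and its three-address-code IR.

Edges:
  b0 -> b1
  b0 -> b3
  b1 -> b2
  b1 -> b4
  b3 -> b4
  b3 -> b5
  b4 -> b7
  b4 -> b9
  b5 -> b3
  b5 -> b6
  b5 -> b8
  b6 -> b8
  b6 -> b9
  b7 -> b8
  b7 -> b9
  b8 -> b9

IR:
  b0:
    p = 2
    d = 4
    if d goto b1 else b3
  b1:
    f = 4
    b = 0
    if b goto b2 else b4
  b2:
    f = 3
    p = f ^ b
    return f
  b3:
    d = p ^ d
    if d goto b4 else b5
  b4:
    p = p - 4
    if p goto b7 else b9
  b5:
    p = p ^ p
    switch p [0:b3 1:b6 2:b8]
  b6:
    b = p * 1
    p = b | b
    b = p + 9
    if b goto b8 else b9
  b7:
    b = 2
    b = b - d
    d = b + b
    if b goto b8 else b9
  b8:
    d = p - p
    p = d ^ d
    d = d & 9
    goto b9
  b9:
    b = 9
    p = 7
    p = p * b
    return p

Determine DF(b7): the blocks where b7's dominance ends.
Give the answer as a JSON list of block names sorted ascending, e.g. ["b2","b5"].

Answer: ["b8", "b9"]

Derivation:
idom tree: b1←b0 b2←b1 b3←b0 b4←b0 b5←b3 b6←b5 b7←b4 b8←b0 b9←b0
Dom∩ at merges:
  b3: preds {b0,b5}: {b0} ∩ {b0,b3,b5} = {b0}; idom=b0
  b4: preds {b1,b3}: {b0,b1} ∩ {b0,b3} = {b0}; idom=b0
  b8: preds {b5,b6,b7}: {b0,b3,b5} ∩ {b0,b3,b5,b6} ∩ {b0,b4,b7} = {b0}; idom=b0
  b9: preds {b4,b6,b7,b8}: {b0,b4} ∩ {b0,b3,b5,b6} ∩ {b0,b4,b7} ∩ {b0,b8} = {b0}; idom=b0

Frontier:
  join b3 pred b0: · stop@b0
  join b3 pred b5: b5→b3 stop@b0
  join b4 pred b1: b1 stop@b0
  join b4 pred b3: b3 stop@b0
  join b8 pred b5: b5→b3 stop@b0
  join b8 pred b6: b6→b5→b3 stop@b0
  join b8 pred b7: b7→b4 stop@b0
  join b9 pred b4: b4 stop@b0
  join b9 pred b6: b6→b5→b3 stop@b0
  join b9 pred b7: b7→b4 stop@b0
  join b9 pred b8: b8 stop@b0
  b0 → ∅
  b1 → {b4}
  b2 → ∅
  b3 → {b3,b4,b8,b9}
  b4 → {b8,b9}
  b5 → {b3,b8,b9}
  b6 → {b8,b9}
  b7 → {b8,b9}
  b8 → {b9}
  b9 → ∅

DF(b7) = ["b8", "b9"]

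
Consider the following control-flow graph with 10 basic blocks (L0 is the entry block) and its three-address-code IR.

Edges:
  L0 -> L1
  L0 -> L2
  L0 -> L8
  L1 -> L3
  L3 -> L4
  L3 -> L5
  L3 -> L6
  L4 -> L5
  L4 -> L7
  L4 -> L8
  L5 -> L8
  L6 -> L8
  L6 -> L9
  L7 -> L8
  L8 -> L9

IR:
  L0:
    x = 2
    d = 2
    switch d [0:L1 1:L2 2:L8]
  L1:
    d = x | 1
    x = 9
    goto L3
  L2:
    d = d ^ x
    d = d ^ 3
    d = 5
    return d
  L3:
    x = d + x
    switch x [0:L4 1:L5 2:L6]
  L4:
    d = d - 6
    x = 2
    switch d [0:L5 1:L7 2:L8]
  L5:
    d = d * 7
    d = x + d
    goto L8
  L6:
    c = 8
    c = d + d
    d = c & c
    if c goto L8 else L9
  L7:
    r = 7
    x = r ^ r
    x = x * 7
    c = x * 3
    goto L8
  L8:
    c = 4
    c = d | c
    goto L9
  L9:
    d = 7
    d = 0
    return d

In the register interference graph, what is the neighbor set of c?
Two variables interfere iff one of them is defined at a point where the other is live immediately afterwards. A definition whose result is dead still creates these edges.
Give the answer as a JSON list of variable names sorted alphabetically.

Answer: ["d"]

Derivation:
def/use:
  L0: def={d,x} ue=∅
  L1: def={d,x} ue={x}
  L2: def={d} ue={d,x}
  L3: def={x} ue={d,x}
  L4: def={d,x} ue={d}
  L5: def={d} ue={d,x}
  L6: def={c,d} ue={d}
  L7: def={c,r,x} ue=∅
  L8: def={c} ue={d}
  L9: def={d} ue=∅

Backward fixpoint:
  L0: in=∅ out={d,x}
  L1: in={x} out={d,x}
  L2: in={d,x} out=∅
  L3: in={d,x} out={d,x}
  L4: in={d} out={d,x}
  L5: in={d,x} out={d}
  L6: in={d} out={d}
  L7: in={d} out={d}
  L8: in={d} out=∅
  L9: in=∅ out=∅

Conflict graph:
  c: {d}
  d: {c,r,x}
  r: {d}
  x: {d}

N(c) = ["d"]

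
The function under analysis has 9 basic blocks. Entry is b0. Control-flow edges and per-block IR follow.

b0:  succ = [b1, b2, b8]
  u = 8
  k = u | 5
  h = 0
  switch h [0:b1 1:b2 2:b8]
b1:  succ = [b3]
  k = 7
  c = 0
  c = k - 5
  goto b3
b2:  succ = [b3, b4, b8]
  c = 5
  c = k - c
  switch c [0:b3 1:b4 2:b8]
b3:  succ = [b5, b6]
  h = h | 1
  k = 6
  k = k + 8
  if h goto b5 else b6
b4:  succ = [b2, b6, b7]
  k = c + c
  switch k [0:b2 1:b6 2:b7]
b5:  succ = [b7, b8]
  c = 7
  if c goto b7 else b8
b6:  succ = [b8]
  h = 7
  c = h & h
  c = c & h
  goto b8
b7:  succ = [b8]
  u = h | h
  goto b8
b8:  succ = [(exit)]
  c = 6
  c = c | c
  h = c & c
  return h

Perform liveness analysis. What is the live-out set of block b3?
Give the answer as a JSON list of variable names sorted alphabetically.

Answer: ["h"]

Analysis:
def/use:
  b0: def={h,k,u} ue=∅
  b1: def={c,k} ue=∅
  b2: def={c} ue={k}
  b3: def={h,k} ue={h}
  b4: def={k} ue={c}
  b5: def={c} ue=∅
  b6: def={c,h} ue=∅
  b7: def={u} ue={h}
  b8: def={c,h} ue=∅

Backward fixpoint:
  live b0: ∅→{h,k}
  live b1: {h}→{h}
  live b2: {h,k}→{c,h}
  live b3: {h}→{h}
  live b4: {c,h}→{h,k}
  live b5: {h}→{h}
  live b6: ∅→∅
  live b7: {h}→∅
  live b8: ∅→∅

live-out(b3) = ["h"]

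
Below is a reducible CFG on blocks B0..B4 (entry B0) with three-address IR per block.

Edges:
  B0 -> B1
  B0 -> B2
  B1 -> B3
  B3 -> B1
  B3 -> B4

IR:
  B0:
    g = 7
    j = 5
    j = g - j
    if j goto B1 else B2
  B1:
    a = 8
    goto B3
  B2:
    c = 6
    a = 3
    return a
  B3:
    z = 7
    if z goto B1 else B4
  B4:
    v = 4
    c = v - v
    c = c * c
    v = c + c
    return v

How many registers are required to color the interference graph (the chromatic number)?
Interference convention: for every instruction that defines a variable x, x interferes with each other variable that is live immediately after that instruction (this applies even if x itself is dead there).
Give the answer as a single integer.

def/use:
  B0: {g,j} / ∅
  B1: {a} / ∅
  B2: {a,c} / ∅
  B3: {z} / ∅
  B4: {c,v} / ∅

Live sets:
  B0: in=∅ out=∅
  B1: in=∅ out=∅
  B2: in=∅ out=∅
  B3: in=∅ out=∅
  B4: in=∅ out=∅

Interfere edges:
  a: ∅
  c: ∅
  g: {j}
  j: {g}
  v: ∅
  z: ∅

Chromatic number:
  {g,j} pairwise interfere (2-clique) ⇒ χ ≥ 2
  2-colouring: R0={a,c,g,v,z}  R1={j}
  χ = 2

Answer: 2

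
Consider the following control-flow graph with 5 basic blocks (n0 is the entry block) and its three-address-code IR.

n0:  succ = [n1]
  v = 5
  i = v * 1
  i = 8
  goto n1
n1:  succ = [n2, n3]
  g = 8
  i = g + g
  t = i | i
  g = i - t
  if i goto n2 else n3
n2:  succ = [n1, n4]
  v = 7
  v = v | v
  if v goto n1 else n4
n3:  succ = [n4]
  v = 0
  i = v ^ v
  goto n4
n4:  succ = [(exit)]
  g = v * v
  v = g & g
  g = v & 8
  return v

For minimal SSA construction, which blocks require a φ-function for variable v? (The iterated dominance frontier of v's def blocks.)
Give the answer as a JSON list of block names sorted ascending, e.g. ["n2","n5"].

Answer: ["n1", "n4"]

Analysis:
idom tree: n1←n0 n2←n1 n3←n1 n4←n1
Dom at joins:
  n1: preds {n0,n2}: {n0} ∩ {n0,n1,n2} = {n0}; idom=n0
  n4: preds {n2,n3}: {n0,n1,n2} ∩ {n0,n1,n3} = {n0,n1}; idom=n1

DF derivation:
  n1←n0: walk · to n0
  n1←n2: walk n2→n1 to n0
  n4←n2: walk n2 to n1
  n4←n3: walk n3 to n1
  n0 → ∅
  n1 → {n1}
  n2 → {n1,n4}
  n3 → {n4}
  n4 → ∅

φ for v: defs {n0,n2,n3,n4}
  DF⁺ = {n1,n4}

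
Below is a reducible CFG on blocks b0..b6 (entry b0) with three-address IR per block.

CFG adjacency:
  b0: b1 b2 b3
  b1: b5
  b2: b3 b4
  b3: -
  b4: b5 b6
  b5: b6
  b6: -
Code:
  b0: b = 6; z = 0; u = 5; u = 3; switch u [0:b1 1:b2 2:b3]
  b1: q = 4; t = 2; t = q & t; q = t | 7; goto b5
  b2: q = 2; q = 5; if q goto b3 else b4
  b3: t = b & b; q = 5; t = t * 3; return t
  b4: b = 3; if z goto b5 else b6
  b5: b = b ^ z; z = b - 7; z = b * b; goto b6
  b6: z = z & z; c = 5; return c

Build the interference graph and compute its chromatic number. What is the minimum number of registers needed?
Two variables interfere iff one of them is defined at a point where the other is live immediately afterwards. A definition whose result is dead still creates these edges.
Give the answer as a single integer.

Per-block:
  b0: {b,u,z} / ∅
  b1: {q,t} / ∅
  b2: {q} / ∅
  b3: {q,t} / {b}
  b4: {b} / {z}
  b5: {b,z} / {b,z}
  b6: {c,z} / {z}

Liveness:
  b0: in=∅ out={b,z}
  b1: in={b,z} out={b,z}
  b2: in={b,z} out={b,z}
  b3: in={b} out=∅
  b4: in={z} out={b,z}
  b5: in={b,z} out={z}
  b6: in={z} out=∅

Conflict graph:
  b↔{q,t,u,z}
  c↔∅
  q↔{b,t,z}
  t↔{b,q,z}
  u↔{b,z}
  z↔{b,q,t,u}

Chromatic number:
  {b,q,t,z} pairwise interfere (4-clique) ⇒ χ ≥ 4
  assign b→c0 c→c0 q→c2 t→c3 u→c2 z→c1 — no edge inside a register ⇒ χ ≤ 4
  χ = 4

Answer: 4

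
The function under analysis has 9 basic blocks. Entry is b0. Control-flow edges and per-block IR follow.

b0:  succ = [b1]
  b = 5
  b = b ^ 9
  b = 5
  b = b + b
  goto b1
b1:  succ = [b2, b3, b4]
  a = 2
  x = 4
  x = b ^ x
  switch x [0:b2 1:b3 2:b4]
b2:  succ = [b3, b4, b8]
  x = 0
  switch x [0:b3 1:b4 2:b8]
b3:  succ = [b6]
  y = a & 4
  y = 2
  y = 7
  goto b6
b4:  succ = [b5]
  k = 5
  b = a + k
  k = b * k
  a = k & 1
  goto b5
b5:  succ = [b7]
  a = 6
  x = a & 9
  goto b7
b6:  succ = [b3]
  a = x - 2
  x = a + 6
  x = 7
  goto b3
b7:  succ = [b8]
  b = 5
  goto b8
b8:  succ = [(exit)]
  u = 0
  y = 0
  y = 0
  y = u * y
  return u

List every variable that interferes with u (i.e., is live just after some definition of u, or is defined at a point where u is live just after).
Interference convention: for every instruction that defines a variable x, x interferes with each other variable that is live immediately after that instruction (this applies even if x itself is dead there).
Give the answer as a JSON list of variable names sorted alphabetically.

Answer: ["y"]

Analysis:
def/use:
  b0: {b} / ∅
  b1: {a,x} / {b}
  b2: {x} / ∅
  b3: {y} / {a}
  b4: {a,b,k} / {a}
  b5: {a,x} / ∅
  b6: {a,x} / {x}
  b7: {b} / ∅
  b8: {u,y} / ∅

Live sets:
  b0: in=∅ out={b}
  b1: in={b} out={a,x}
  b2: in={a} out={a,x}
  b3: in={a,x} out={x}
  b4: in={a} out=∅
  b5: in=∅ out=∅
  b6: in={x} out={a,x}
  b7: in=∅ out=∅
  b8: in=∅ out=∅

Conflict graph:
  a↔{b,k,x}
  b↔{a,k,x}
  k↔{a,b}
  u↔{y}
  x↔{a,b,y}
  y↔{u,x}

N(u) = ["y"]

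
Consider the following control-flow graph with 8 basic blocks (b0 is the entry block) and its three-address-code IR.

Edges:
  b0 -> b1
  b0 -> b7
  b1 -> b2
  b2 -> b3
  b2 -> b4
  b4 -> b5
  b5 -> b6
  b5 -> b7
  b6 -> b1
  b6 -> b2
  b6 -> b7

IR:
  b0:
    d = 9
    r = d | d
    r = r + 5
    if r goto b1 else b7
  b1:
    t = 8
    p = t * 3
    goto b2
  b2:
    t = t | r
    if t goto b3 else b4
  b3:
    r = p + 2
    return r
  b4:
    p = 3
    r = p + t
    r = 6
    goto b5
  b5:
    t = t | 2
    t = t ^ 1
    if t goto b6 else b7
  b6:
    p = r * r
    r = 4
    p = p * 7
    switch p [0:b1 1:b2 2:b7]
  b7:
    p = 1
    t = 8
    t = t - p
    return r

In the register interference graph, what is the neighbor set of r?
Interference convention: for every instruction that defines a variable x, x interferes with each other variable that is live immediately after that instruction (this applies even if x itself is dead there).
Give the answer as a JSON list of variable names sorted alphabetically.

Answer: ["p", "t"]

Derivation:
Per-block:
  b0: {d,r} / ∅
  b1: {p,t} / ∅
  b2: {t} / {r,t}
  b3: {r} / {p}
  b4: {p,r} / {t}
  b5: {t} / {t}
  b6: {p,r} / {r}
  b7: {p,t} / {r}

Backward fixpoint:
  b0: in=∅ out={r}
  b1: in={r} out={p,r,t}
  b2: in={p,r,t} out={p,t}
  b3: in={p} out=∅
  b4: in={t} out={r,t}
  b5: in={r,t} out={r,t}
  b6: in={r,t} out={p,r,t}
  b7: in={r} out=∅

Interfere edges:
  d: ∅
  p: {r,t}
  r: {p,t}
  t: {p,r}

N(r) = ["p", "t"]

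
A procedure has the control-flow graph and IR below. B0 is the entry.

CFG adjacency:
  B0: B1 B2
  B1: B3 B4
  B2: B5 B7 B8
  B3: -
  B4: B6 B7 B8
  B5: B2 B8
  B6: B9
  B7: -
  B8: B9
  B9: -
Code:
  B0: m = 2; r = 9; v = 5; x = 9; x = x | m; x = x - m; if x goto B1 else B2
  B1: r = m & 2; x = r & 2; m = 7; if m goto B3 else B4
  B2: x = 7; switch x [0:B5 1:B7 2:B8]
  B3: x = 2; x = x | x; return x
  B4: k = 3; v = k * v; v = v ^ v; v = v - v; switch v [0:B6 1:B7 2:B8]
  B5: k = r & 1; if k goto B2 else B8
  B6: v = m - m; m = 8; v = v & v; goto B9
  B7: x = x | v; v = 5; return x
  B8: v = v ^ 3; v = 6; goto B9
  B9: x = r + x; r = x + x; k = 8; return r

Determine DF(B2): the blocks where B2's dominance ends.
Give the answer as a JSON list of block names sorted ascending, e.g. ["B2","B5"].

idom tree: B1←B0 B2←B0 B3←B1 B4←B1 B5←B2 B6←B4 B7←B0 B8←B0 B9←B0
Dom at joins:
  B2: preds {B0,B5}: {B0} ∩ {B0,B2,B5} = {B0}; idom=B0
  B7: preds {B2,B4}: {B0,B2} ∩ {B0,B1,B4} = {B0}; idom=B0
  B8: preds {B2,B4,B5}: {B0,B2} ∩ {B0,B1,B4} ∩ {B0,B2,B5} = {B0}; idom=B0
  B9: preds {B6,B8}: {B0,B1,B4,B6} ∩ {B0,B8} = {B0}; idom=B0

Frontier:
  join B2 pred B0: · stop@B0
  join B2 pred B5: B5→B2 stop@B0
  join B7 pred B2: B2 stop@B0
  join B7 pred B4: B4→B1 stop@B0
  join B8 pred B2: B2 stop@B0
  join B8 pred B4: B4→B1 stop@B0
  join B8 pred B5: B5→B2 stop@B0
  join B9 pred B6: B6→B4→B1 stop@B0
  join B9 pred B8: B8 stop@B0
  B0: DF=∅
  B1: DF={B7,B8,B9}
  B2: DF={B2,B7,B8}
  B3: DF=∅
  B4: DF={B7,B8,B9}
  B5: DF={B2,B8}
  B6: DF={B9}
  B7: DF=∅
  B8: DF={B9}
  B9: DF=∅

DF(B2) = ["B2", "B7", "B8"]

Answer: ["B2", "B7", "B8"]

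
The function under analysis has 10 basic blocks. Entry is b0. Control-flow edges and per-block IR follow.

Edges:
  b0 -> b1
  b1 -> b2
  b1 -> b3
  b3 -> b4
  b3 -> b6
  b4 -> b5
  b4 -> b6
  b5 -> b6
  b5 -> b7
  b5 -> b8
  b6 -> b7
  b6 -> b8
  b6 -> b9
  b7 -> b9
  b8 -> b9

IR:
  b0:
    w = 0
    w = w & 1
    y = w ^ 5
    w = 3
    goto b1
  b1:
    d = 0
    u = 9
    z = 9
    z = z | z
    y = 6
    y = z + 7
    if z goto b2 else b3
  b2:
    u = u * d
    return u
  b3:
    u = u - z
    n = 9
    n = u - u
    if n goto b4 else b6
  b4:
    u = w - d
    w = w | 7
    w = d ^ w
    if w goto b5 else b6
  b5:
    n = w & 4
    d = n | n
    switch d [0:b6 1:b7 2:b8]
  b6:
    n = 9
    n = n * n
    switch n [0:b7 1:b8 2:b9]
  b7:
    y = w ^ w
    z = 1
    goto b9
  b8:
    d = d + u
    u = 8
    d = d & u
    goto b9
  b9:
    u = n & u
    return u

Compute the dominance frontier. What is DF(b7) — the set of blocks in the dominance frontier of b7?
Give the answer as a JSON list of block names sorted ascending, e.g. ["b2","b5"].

Answer: ["b9"]

Derivation:
idom tree: b1←b0 b2←b1 b3←b1 b4←b3 b5←b4 b6←b3 b7←b3 b8←b3 b9←b3
Dom∩ at merges:
  b6: preds {b3,b4,b5}: {b0,b1,b3} ∩ {b0,b1,b3,b4} ∩ {b0,b1,b3,b4,b5} = {b0,b1,b3}; idom=b3
  b7: preds {b5,b6}: {b0,b1,b3,b4,b5} ∩ {b0,b1,b3,b6} = {b0,b1,b3}; idom=b3
  b8: preds {b5,b6}: {b0,b1,b3,b4,b5} ∩ {b0,b1,b3,b6} = {b0,b1,b3}; idom=b3
  b9: preds {b6,b7,b8}: {b0,b1,b3,b6} ∩ {b0,b1,b3,b7} ∩ {b0,b1,b3,b8} = {b0,b1,b3}; idom=b3

Frontier:
  join b6 pred b3: · stop@b3
  join b6 pred b4: b4 stop@b3
  join b6 pred b5: b5→b4 stop@b3
  join b7 pred b5: b5→b4 stop@b3
  join b7 pred b6: b6 stop@b3
  join b8 pred b5: b5→b4 stop@b3
  join b8 pred b6: b6 stop@b3
  join b9 pred b6: b6 stop@b3
  join b9 pred b7: b7 stop@b3
  join b9 pred b8: b8 stop@b3
  DF(b0)=∅
  DF(b1)=∅
  DF(b2)=∅
  DF(b3)=∅
  DF(b4)={b6,b7,b8}
  DF(b5)={b6,b7,b8}
  DF(b6)={b7,b8,b9}
  DF(b7)={b9}
  DF(b8)={b9}
  DF(b9)=∅

DF(b7) = ["b9"]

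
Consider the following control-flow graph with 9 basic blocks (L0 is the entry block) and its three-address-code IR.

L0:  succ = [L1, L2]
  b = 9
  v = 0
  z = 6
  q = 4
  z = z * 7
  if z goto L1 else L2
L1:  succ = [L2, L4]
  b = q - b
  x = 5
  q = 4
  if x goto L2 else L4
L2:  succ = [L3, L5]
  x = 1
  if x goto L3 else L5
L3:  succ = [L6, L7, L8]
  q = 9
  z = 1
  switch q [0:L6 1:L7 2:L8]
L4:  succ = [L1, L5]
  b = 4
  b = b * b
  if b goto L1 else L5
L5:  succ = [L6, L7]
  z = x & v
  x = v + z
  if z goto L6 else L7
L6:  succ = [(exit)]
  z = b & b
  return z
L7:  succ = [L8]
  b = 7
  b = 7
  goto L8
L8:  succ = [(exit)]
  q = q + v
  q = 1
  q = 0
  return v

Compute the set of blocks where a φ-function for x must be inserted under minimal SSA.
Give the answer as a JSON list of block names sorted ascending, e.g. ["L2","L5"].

Answer: ["L1", "L2", "L5", "L6", "L7", "L8"]

Analysis:
idom tree: L1←L0 L2←L0 L3←L2 L4←L1 L5←L0 L6←L0 L7←L0 L8←L0
Dom∩ at merges:
  L1: preds {L0,L4}: {L0} ∩ {L0,L1,L4} = {L0}; idom=L0
  L2: preds {L0,L1}: {L0} ∩ {L0,L1} = {L0}; idom=L0
  L5: preds {L2,L4}: {L0,L2} ∩ {L0,L1,L4} = {L0}; idom=L0
  L6: preds {L3,L5}: {L0,L2,L3} ∩ {L0,L5} = {L0}; idom=L0
  L7: preds {L3,L5}: {L0,L2,L3} ∩ {L0,L5} = {L0}; idom=L0
  L8: preds {L3,L7}: {L0,L2,L3} ∩ {L0,L7} = {L0}; idom=L0

Frontier:
  L1←L0: walk · to L0
  L1←L4: walk L4→L1 to L0
  L2←L0: walk · to L0
  L2←L1: walk L1 to L0
  L5←L2: walk L2 to L0
  L5←L4: walk L4→L1 to L0
  L6←L3: walk L3→L2 to L0
  L6←L5: walk L5 to L0
  L7←L3: walk L3→L2 to L0
  L7←L5: walk L5 to L0
  L8←L3: walk L3→L2 to L0
  L8←L7: walk L7 to L0
  L0 → ∅
  L1 → {L1,L2,L5}
  L2 → {L5,L6,L7,L8}
  L3 → {L6,L7,L8}
  L4 → {L1,L5}
  L5 → {L6,L7}
  L6 → ∅
  L7 → {L8}
  L8 → ∅

φ for x: defs {L1,L2,L5}
  DF⁺ = {L1,L2,L5,L6,L7,L8}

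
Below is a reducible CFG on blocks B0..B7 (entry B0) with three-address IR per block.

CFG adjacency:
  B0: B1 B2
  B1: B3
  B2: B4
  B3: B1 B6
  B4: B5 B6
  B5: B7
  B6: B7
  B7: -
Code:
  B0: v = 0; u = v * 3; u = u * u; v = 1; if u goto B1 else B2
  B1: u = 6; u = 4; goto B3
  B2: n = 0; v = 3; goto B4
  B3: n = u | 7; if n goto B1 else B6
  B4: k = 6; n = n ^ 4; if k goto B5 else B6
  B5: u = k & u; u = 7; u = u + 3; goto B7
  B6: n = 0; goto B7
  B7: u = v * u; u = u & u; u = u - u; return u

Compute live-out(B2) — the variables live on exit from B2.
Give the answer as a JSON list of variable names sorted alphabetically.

Answer: ["n", "u", "v"]

Derivation:
def/use:
  B0 def {u,v} use ∅
  B1 def {u} use ∅
  B2 def {n,v} use ∅
  B3 def {n} use {u}
  B4 def {k,n} use {n}
  B5 def {u} use {k,u}
  B6 def {n} use ∅
  B7 def {u} use {u,v}

Liveness:
  B0: in=∅ out={u,v}
  B1: in={v} out={u,v}
  B2: in={u} out={n,u,v}
  B3: in={u,v} out={u,v}
  B4: in={n,u,v} out={k,u,v}
  B5: in={k,u,v} out={u,v}
  B6: in={u,v} out={u,v}
  B7: in={u,v} out=∅

live-out(B2) = ["n", "u", "v"]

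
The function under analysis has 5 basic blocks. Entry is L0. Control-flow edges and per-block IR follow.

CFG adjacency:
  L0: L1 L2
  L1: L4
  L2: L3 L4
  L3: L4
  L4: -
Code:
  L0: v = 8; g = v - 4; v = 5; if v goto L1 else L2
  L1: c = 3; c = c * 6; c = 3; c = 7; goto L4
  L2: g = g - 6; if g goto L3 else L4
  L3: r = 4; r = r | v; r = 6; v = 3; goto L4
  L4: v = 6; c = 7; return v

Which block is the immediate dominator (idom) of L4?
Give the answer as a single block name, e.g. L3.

idom tree: L1←L0 L2←L0 L3←L2 L4←L0
Dom at joins:
  L4: preds {L1,L2,L3}: {L0,L1} ∩ {L0,L2} ∩ {L0,L2,L3} = {L0}; idom=L0

idom(L4) = L0

Answer: L0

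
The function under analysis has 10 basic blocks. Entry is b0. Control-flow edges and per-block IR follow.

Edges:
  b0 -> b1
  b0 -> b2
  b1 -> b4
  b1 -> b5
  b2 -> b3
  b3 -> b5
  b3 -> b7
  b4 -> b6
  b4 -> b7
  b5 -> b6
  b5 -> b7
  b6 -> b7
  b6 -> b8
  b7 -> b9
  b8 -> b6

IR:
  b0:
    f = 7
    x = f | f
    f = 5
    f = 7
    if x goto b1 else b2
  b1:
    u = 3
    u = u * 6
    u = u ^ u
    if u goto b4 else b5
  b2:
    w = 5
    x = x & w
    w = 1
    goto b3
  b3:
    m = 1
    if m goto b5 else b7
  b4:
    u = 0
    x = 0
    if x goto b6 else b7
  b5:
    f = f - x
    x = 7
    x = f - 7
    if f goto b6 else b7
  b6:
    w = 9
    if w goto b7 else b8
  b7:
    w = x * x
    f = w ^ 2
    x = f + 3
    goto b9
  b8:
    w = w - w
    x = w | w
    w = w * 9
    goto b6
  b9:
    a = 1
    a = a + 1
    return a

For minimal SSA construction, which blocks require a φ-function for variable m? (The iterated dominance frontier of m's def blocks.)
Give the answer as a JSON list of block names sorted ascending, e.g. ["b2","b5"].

idom tree: b1←b0 b2←b0 b3←b2 b4←b1 b5←b0 b6←b0 b7←b0 b8←b6 b9←b7
Dom at joins:
  b5: preds {b1,b3}: {b0,b1} ∩ {b0,b2,b3} = {b0}; idom=b0
  b6: preds {b4,b5,b8}: {b0,b1,b4} ∩ {b0,b5} ∩ {b0,b6,b8} = {b0}; idom=b0
  b7: preds {b3,b4,b5,b6}: {b0,b2,b3} ∩ {b0,b1,b4} ∩ {b0,b5} ∩ {b0,b6} = {b0}; idom=b0

DF walk-up:
  join b5 pred b1: b1 stop@b0
  join b5 pred b3: b3→b2 stop@b0
  join b6 pred b4: b4→b1 stop@b0
  join b6 pred b5: b5 stop@b0
  join b6 pred b8: b8→b6 stop@b0
  join b7 pred b3: b3→b2 stop@b0
  join b7 pred b4: b4→b1 stop@b0
  join b7 pred b5: b5 stop@b0
  join b7 pred b6: b6 stop@b0
  b0 → ∅
  b1 → {b5,b6,b7}
  b2 → {b5,b7}
  b3 → {b5,b7}
  b4 → {b6,b7}
  b5 → {b6,b7}
  b6 → {b6,b7}
  b7 → ∅
  b8 → {b6}
  b9 → ∅

φ for m: defs {b3}
  DF⁺ = {b5,b6,b7}

Answer: ["b5", "b6", "b7"]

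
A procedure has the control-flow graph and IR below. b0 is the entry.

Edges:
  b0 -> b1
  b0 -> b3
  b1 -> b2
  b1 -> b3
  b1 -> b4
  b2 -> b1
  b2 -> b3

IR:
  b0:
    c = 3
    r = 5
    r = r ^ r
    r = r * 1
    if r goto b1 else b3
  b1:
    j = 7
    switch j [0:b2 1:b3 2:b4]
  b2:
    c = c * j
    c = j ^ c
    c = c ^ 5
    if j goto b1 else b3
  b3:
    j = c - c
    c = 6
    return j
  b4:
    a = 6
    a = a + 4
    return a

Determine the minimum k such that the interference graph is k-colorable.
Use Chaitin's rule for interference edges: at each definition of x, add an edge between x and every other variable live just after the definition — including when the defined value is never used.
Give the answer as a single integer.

Block summaries:
  b0: def={c,r} ue=∅
  b1: def={j} ue=∅
  b2: def={c} ue={c,j}
  b3: def={c,j} ue={c}
  b4: def={a} ue=∅

Backward fixpoint:
  live b0: ∅→{c}
  live b1: {c}→{c,j}
  live b2: {c,j}→{c}
  live b3: {c}→∅
  live b4: ∅→∅

Interference:
  a — ∅
  c — {j,r}
  j — {c}
  r — {c}

Chromatic number:
  clique {c,j} ⇒ need ≥ 2
  2-colouring: c0={a,c}  c1={j,r}
  χ = 2

Answer: 2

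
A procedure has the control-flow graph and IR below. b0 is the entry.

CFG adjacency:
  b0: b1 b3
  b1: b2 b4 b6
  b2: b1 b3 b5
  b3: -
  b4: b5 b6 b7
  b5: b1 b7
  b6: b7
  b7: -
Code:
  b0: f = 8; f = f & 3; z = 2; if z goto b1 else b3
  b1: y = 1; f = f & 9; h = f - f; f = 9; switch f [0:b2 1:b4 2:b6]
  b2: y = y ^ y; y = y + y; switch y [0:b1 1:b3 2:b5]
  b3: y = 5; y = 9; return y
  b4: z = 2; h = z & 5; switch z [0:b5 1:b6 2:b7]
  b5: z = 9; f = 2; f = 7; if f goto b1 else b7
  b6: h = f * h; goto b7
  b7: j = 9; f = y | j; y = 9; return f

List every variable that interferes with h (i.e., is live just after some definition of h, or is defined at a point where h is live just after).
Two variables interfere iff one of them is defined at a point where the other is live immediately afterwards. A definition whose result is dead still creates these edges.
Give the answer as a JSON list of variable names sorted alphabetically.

Answer: ["f", "y", "z"]

Derivation:
Per-block:
  b0 def {f,z} use ∅
  b1 def {f,h,y} use {f}
  b2 def {y} use {y}
  b3 def {y} use ∅
  b4 def {h,z} use ∅
  b5 def {f,z} use ∅
  b6 def {h} use {f,h}
  b7 def {f,j,y} use {y}

Live sets:
  b0 li=∅ lo={f}
  b1 li={f} lo={f,h,y}
  b2 li={f,y} lo={f,y}
  b3 li=∅ lo=∅
  b4 li={f,y} lo={f,h,y}
  b5 li={y} lo={f,y}
  b6 li={f,h,y} lo={y}
  b7 li={y} lo=∅

Conflict graph:
  f — {h,y,z}
  h — {f,y,z}
  j — {y}
  y — {f,h,j,z}
  z — {f,h,y}

N(h) = ["f", "y", "z"]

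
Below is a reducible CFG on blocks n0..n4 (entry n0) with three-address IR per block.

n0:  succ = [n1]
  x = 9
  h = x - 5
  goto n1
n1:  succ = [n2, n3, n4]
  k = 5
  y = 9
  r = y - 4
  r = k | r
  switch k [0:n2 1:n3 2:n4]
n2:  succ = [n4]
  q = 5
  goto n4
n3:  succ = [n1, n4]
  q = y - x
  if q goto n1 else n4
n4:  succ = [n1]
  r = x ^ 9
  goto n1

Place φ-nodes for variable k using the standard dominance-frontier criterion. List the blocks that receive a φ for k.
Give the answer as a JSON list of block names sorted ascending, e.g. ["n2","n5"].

idom tree: n1←n0 n2←n1 n3←n1 n4←n1
Join-block Dom:
  n1: preds {n0,n3,n4}: {n0} ∩ {n0,n1,n3} ∩ {n0,n1,n4} = {n0}; idom=n0
  n4: preds {n1,n2,n3}: {n0,n1} ∩ {n0,n1,n2} ∩ {n0,n1,n3} = {n0,n1}; idom=n1

DF derivation:
  join n1 pred n0: · stop@n0
  join n1 pred n3: n3→n1 stop@n0
  join n1 pred n4: n4→n1 stop@n0
  join n4 pred n1: · stop@n1
  join n4 pred n2: n2 stop@n1
  join n4 pred n3: n3 stop@n1
  n0 → ∅
  n1 → {n1}
  n2 → {n4}
  n3 → {n1,n4}
  n4 → {n1}

φ for k: defs {n1}
  DF⁺ = {n1}

Answer: ["n1"]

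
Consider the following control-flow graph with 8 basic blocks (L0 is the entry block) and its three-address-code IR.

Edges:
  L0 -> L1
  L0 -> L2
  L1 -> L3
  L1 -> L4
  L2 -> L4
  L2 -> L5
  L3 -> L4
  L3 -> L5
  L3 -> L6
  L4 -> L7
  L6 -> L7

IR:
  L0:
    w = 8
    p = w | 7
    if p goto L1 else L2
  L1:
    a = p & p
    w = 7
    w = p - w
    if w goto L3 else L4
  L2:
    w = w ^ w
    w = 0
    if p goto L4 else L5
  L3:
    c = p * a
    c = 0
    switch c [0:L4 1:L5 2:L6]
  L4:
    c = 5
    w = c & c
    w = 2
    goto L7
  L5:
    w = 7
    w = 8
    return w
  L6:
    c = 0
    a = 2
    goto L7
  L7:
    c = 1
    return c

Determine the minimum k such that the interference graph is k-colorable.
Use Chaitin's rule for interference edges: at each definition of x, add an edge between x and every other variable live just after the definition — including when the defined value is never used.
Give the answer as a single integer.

Answer: 3

Analysis:
Per-block:
  L0: {p,w} / ∅
  L1: {a,w} / {p}
  L2: {w} / {p,w}
  L3: {c} / {a,p}
  L4: {c,w} / ∅
  L5: {w} / ∅
  L6: {a,c} / ∅
  L7: {c} / ∅

Live sets:
  live L0: ∅→{p,w}
  live L1: {p}→{a,p}
  live L2: {p,w}→∅
  live L3: {a,p}→∅
  live L4: ∅→∅
  live L5: ∅→∅
  live L6: ∅→∅
  live L7: ∅→∅

Conflict graph:
  a — {p,w}
  c — ∅
  p — {a,w}
  w — {a,p}

Registers:
  lower bound: {a,p,w} mutually conflict ⇒ χ ≥ 3
  assign a→r0 c→r0 p→r1 w→r2 — no edge inside a register ⇒ χ ≤ 3
  χ = 3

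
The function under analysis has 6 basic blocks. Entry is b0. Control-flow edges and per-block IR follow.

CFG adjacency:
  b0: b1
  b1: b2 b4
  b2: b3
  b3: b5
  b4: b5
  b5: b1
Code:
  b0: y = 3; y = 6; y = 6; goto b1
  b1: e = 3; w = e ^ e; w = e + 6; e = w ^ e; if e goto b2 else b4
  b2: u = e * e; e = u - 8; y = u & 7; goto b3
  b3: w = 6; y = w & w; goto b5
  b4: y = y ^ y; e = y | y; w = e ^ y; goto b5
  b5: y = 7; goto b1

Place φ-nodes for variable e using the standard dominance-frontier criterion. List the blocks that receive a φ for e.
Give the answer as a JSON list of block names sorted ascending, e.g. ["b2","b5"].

idom tree: b1←b0 b2←b1 b3←b2 b4←b1 b5←b1
Dom at joins:
  b1: preds {b0,b5}: {b0} ∩ {b0,b1,b5} = {b0}; idom=b0
  b5: preds {b3,b4}: {b0,b1,b2,b3} ∩ {b0,b1,b4} = {b0,b1}; idom=b1

DF derivation:
  join b1 pred b0: · stop@b0
  join b1 pred b5: b5→b1 stop@b0
  join b5 pred b3: b3→b2 stop@b1
  join b5 pred b4: b4 stop@b1
  b0 → ∅
  b1 → {b1}
  b2 → {b5}
  b3 → {b5}
  b4 → {b5}
  b5 → {b1}

φ for e: defs {b1,b2,b4}
  DF⁺ = {b1,b5}

Answer: ["b1", "b5"]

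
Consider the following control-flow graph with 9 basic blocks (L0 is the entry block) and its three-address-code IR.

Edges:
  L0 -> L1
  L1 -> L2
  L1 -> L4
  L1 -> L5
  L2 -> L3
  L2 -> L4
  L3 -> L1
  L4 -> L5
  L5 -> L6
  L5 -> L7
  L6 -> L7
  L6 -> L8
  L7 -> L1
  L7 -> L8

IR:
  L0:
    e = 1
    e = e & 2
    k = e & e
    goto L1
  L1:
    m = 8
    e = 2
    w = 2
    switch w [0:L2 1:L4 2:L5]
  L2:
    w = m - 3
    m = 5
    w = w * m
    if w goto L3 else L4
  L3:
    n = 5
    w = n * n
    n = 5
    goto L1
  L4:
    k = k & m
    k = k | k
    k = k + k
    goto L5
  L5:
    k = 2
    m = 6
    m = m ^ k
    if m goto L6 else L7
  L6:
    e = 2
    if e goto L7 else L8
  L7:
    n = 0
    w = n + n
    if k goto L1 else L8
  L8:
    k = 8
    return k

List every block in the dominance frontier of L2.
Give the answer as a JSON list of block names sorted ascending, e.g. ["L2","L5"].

Answer: ["L1", "L4"]

Analysis:
idom tree: L1←L0 L2←L1 L3←L2 L4←L1 L5←L1 L6←L5 L7←L5 L8←L5
Dom∩ at merges:
  L1: preds {L0,L3,L7}: {L0} ∩ {L0,L1,L2,L3} ∩ {L0,L1,L5,L7} = {L0}; idom=L0
  L4: preds {L1,L2}: {L0,L1} ∩ {L0,L1,L2} = {L0,L1}; idom=L1
  L5: preds {L1,L4}: {L0,L1} ∩ {L0,L1,L4} = {L0,L1}; idom=L1
  L7: preds {L5,L6}: {L0,L1,L5} ∩ {L0,L1,L5,L6} = {L0,L1,L5}; idom=L5
  L8: preds {L6,L7}: {L0,L1,L5,L6} ∩ {L0,L1,L5,L7} = {L0,L1,L5}; idom=L5

DF derivation:
  join L1 pred L0: · stop@L0
  join L1 pred L3: L3→L2→L1 stop@L0
  join L1 pred L7: L7→L5→L1 stop@L0
  join L4 pred L1: · stop@L1
  join L4 pred L2: L2 stop@L1
  join L5 pred L1: · stop@L1
  join L5 pred L4: L4 stop@L1
  join L7 pred L5: · stop@L5
  join L7 pred L6: L6 stop@L5
  join L8 pred L6: L6 stop@L5
  join L8 pred L7: L7 stop@L5
  L0 → ∅
  L1 → {L1}
  L2 → {L1,L4}
  L3 → {L1}
  L4 → {L5}
  L5 → {L1}
  L6 → {L7,L8}
  L7 → {L1,L8}
  L8 → ∅

DF(L2) = ["L1", "L4"]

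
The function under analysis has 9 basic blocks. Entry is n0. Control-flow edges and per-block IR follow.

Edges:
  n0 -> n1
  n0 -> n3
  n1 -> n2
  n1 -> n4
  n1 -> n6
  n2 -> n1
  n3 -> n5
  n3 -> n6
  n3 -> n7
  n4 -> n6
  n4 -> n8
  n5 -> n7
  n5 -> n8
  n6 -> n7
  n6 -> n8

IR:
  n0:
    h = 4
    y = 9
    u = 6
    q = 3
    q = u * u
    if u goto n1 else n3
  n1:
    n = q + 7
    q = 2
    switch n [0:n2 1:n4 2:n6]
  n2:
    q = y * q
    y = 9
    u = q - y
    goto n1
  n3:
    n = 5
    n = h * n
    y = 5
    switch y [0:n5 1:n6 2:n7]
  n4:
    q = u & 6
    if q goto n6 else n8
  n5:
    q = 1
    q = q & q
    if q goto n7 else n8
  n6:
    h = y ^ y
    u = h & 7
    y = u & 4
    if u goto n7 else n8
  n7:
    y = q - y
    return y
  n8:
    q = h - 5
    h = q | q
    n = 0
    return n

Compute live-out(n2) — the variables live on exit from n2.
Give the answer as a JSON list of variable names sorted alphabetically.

def/use:
  n0: def={h,q,u,y} ue=∅
  n1: def={n,q} ue={q}
  n2: def={q,u,y} ue={q,y}
  n3: def={n,y} ue={h}
  n4: def={q} ue={u}
  n5: def={q} ue=∅
  n6: def={h,u,y} ue={y}
  n7: def={y} ue={q,y}
  n8: def={h,n,q} ue={h}

Live sets:
  live n0: ∅→{h,q,u,y}
  live n1: {h,q,u,y}→{h,q,u,y}
  live n2: {h,q,y}→{h,q,u,y}
  live n3: {h,q}→{h,q,y}
  live n4: {h,u,y}→{h,q,y}
  live n5: {h,y}→{h,q,y}
  live n6: {q,y}→{h,q,y}
  live n7: {q,y}→∅
  live n8: {h}→∅

live-out(n2) = ["h", "q", "u", "y"]

Answer: ["h", "q", "u", "y"]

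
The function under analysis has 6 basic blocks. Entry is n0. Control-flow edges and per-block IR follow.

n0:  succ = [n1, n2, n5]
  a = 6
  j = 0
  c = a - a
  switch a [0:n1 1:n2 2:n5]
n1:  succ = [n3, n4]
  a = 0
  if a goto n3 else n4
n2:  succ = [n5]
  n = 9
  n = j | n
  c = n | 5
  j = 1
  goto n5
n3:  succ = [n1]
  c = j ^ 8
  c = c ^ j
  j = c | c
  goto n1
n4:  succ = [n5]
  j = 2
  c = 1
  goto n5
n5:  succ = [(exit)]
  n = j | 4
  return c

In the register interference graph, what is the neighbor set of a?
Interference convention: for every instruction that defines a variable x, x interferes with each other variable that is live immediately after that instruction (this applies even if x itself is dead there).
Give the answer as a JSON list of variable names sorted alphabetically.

def/use:
  n0 def {a,c,j} use ∅
  n1 def {a} use ∅
  n2 def {c,j,n} use {j}
  n3 def {c,j} use {j}
  n4 def {c,j} use ∅
  n5 def {n} use {c,j}

Liveness:
  live n0: ∅→{c,j}
  live n1: {j}→{j}
  live n2: {j}→{c,j}
  live n3: {j}→{j}
  live n4: ∅→{c,j}
  live n5: {c,j}→∅

Interfere edges:
  a: {c,j}
  c: {a,j,n}
  j: {a,c,n}
  n: {c,j}

N(a) = ["c", "j"]

Answer: ["c", "j"]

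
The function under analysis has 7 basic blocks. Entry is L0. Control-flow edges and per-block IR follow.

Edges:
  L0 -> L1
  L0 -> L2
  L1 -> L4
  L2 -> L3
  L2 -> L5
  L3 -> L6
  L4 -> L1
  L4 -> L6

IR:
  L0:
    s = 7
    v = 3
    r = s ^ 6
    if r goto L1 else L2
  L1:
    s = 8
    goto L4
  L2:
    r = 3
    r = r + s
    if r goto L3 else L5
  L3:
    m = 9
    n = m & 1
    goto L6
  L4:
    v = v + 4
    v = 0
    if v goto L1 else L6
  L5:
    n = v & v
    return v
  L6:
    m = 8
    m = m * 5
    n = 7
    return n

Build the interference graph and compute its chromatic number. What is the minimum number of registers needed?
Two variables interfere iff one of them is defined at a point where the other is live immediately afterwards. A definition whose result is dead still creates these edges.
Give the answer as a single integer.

Answer: 3

Derivation:
def/use:
  L0: def={r,s,v} ue=∅
  L1: def={s} ue=∅
  L2: def={r} ue={s}
  L3: def={m,n} ue=∅
  L4: def={v} ue={v}
  L5: def={n} ue={v}
  L6: def={m,n} ue=∅

Backward fixpoint:
  L0 li=∅ lo={s,v}
  L1 li={v} lo={v}
  L2 li={s,v} lo={v}
  L3 li=∅ lo=∅
  L4 li={v} lo={v}
  L5 li={v} lo=∅
  L6 li=∅ lo=∅

Interference:
  m↔∅
  n↔{v}
  r↔{s,v}
  s↔{r,v}
  v↔{n,r,s}

Chromatic number:
  clique {r,s,v} ⇒ need ≥ 3
  assign m→c0 n→c1 r→c1 s→c2 v→c0 — no edge inside a register ⇒ χ ≤ 3
  χ = 3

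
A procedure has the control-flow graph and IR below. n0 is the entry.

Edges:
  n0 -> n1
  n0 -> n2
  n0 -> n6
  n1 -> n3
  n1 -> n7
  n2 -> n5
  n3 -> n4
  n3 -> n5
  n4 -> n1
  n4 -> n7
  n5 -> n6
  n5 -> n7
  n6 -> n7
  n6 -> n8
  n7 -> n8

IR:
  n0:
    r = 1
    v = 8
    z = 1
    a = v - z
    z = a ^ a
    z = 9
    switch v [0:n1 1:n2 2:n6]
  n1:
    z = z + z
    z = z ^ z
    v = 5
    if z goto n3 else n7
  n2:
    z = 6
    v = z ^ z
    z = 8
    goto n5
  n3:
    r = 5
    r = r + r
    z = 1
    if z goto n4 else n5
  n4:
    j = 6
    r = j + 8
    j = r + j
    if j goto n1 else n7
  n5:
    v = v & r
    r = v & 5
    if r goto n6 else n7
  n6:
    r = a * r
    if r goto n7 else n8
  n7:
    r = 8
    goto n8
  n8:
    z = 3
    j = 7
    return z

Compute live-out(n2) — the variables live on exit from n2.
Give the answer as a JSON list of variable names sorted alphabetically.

Answer: ["a", "r", "v"]

Analysis:
def/use:
  n0: {a,r,v,z} / ∅
  n1: {v,z} / {z}
  n2: {v,z} / ∅
  n3: {r,z} / ∅
  n4: {j,r} / ∅
  n5: {r,v} / {r,v}
  n6: {r} / {a,r}
  n7: {r} / ∅
  n8: {j,z} / ∅

Backward fixpoint:
  live n0: ∅→{a,r,z}
  live n1: {a,z}→{a,v}
  live n2: {a,r}→{a,r,v}
  live n3: {a,v}→{a,r,v,z}
  live n4: {a,z}→{a,z}
  live n5: {a,r,v}→{a,r}
  live n6: {a,r}→∅
  live n7: ∅→∅
  live n8: ∅→∅

live-out(n2) = ["a", "r", "v"]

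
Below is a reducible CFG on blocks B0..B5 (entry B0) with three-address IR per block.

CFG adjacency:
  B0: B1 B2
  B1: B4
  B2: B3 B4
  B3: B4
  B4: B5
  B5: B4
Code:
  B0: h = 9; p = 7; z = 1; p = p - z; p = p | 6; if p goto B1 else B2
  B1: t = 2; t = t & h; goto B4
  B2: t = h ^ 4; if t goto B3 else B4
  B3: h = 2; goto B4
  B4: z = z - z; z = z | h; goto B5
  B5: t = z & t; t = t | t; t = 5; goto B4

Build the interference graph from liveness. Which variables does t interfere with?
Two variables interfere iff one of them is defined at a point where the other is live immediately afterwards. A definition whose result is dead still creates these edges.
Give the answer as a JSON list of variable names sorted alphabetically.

Answer: ["h", "z"]

Working:
def/use:
  B0: {h,p,z} / ∅
  B1: {t} / {h}
  B2: {t} / {h}
  B3: {h} / ∅
  B4: {z} / {h,z}
  B5: {t} / {t,z}

Live sets:
  B0: in=∅ out={h,z}
  B1: in={h,z} out={h,t,z}
  B2: in={h,z} out={h,t,z}
  B3: in={t,z} out={h,t,z}
  B4: in={h,t,z} out={h,t,z}
  B5: in={h,t,z} out={h,t,z}

Interfere edges:
  h: {p,t,z}
  p: {h,z}
  t: {h,z}
  z: {h,p,t}

N(t) = ["h", "z"]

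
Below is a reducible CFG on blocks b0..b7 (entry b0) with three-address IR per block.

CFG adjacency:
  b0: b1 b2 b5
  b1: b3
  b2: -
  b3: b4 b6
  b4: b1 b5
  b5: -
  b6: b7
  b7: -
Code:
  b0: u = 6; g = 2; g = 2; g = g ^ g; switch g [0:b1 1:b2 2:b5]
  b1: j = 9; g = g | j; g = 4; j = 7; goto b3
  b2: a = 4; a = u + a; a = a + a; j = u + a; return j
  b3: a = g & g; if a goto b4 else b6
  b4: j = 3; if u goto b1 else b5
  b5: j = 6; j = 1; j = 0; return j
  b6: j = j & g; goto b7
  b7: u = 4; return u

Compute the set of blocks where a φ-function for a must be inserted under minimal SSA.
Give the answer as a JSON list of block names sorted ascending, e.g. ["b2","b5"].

idom tree: b1←b0 b2←b0 b3←b1 b4←b3 b5←b0 b6←b3 b7←b6
Dom∩ at merges:
  b1: preds {b0,b4}: {b0} ∩ {b0,b1,b3,b4} = {b0}; idom=b0
  b5: preds {b0,b4}: {b0} ∩ {b0,b1,b3,b4} = {b0}; idom=b0

Frontier:
  join b1 pred b0: · stop@b0
  join b1 pred b4: b4→b3→b1 stop@b0
  join b5 pred b0: · stop@b0
  join b5 pred b4: b4→b3→b1 stop@b0
  b0 → ∅
  b1 → {b1,b5}
  b2 → ∅
  b3 → {b1,b5}
  b4 → {b1,b5}
  b5 → ∅
  b6 → ∅
  b7 → ∅

φ for a: defs {b2,b3}
  DF⁺ = {b1,b5}

Answer: ["b1", "b5"]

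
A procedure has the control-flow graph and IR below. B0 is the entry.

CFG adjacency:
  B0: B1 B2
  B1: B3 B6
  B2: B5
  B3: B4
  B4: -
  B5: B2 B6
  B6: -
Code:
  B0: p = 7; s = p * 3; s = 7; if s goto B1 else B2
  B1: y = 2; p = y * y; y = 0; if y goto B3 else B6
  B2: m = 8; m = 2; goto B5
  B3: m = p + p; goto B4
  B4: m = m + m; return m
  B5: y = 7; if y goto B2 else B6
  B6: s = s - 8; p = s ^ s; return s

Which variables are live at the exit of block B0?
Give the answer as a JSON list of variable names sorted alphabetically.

def/use:
  B0: {p,s} / ∅
  B1: {p,y} / ∅
  B2: {m} / ∅
  B3: {m} / {p}
  B4: {m} / {m}
  B5: {y} / ∅
  B6: {p,s} / {s}

Live sets:
  live B0: ∅→{s}
  live B1: {s}→{p,s}
  live B2: {s}→{s}
  live B3: {p}→{m}
  live B4: {m}→∅
  live B5: {s}→{s}
  live B6: {s}→∅

live-out(B0) = ["s"]

Answer: ["s"]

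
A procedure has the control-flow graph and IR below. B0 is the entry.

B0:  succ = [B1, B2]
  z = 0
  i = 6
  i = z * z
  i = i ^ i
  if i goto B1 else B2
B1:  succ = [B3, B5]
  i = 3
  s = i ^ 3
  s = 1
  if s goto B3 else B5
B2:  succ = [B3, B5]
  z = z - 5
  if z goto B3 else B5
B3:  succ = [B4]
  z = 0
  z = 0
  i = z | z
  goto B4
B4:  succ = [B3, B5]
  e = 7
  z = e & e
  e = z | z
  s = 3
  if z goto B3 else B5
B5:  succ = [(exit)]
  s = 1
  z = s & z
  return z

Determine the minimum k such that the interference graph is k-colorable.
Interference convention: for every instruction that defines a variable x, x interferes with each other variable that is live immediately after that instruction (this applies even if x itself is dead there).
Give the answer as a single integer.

def/use:
  B0: def={i,z} ue=∅
  B1: def={i,s} ue=∅
  B2: def={z} ue={z}
  B3: def={i,z} ue=∅
  B4: def={e,s,z} ue=∅
  B5: def={s,z} ue={z}

Live sets:
  live B0: ∅→{z}
  live B1: {z}→{z}
  live B2: {z}→{z}
  live B3: ∅→∅
  live B4: ∅→{z}
  live B5: {z}→∅

Interference:
  e — {z}
  i — {z}
  s — {z}
  z — {e,i,s}

Colouring:
  lower bound: {e,z} mutually conflict ⇒ χ ≥ 2
  2-colouring: r0={z}  r1={e,i,s}
  χ = 2

Answer: 2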